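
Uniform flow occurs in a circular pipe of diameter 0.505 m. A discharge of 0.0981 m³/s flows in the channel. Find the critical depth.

y_c = 0.21 m

At critical depth, Q² T / (g A³) = 1, i.e. A³/T = Q²/g = 0.0981²/9.81 = 0.000981.
Try y = 0.181 m: A³/T = 0.0005548 — too small.
Try y = 0.241 m: A³/T = 0.001664 — too large.
Try y = 0.21 m: A³/T = 0.0009825 — matches.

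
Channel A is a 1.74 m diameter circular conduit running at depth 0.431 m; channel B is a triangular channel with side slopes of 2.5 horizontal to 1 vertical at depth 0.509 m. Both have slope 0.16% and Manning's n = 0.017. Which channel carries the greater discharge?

Channel A: For a circular section of diameter D = 1.74 m at depth y = 0.431 m, the central angle is θ = 2 arccos(1 − 2y/D) = 2.084 rad. Then A = (D²/8)(θ − sin θ) = 0.4589 m² and P = Dθ/2 = 1.813 m. Hydraulic radius R = A/P = 0.4589/1.813 = 0.2531 m. Q_A = (1/0.017)·0.4589·0.2531^(2/3)·√0.0016 = 0.432 m³/s.
Channel B: For a triangular section with side slope z = 2.5: A = zy² = 2.5×0.509² = 0.6477 m²; P = 2y√(1+z²) = 2×0.509×2.693 = 2.741 m. Hydraulic radius R = A/P = 0.6477/2.741 = 0.2363 m. Q_B = (1/0.017)·0.6477·0.2363^(2/3)·√0.0016 = 0.5825 m³/s.
Q_A = 0.432 m³/s vs Q_B = 0.5825 m³/s, so channel B carries more.

channel B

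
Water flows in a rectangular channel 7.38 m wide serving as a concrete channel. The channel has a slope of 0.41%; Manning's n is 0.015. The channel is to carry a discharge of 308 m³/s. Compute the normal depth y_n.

Manning's equation rearranged: A R^(2/3) = nQ / (1·√S) = 0.015 × 308 / (√0.0041) = 72.15.
Try y = 4.13 m: A R^(2/3) = 47.55 — short.
Try y = 7.11 m: A R^(2/3) = 94.82 — over.
Try y = 5.71 m: A R^(2/3) = 72.17 — ≈ 72.15.

y_n = 5.71 m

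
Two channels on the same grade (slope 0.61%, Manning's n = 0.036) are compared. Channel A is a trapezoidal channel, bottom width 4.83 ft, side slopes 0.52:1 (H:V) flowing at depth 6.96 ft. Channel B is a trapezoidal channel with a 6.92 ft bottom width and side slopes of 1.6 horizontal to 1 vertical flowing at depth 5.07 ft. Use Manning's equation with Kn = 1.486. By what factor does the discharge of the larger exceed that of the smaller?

Channel A: With bottom width b = 4.83 ft and side slope z = 0.52: A = (b + zy)y = (4.83 + 0.52×6.96)×6.96 = 58.81 ft²; P = b + 2y√(1+z²) = 4.83 + 2×6.96×1.127 = 20.52 ft. Hydraulic radius R = A/P = 58.81/20.52 = 2.866 ft. Q_A = (1.486/0.036)·58.81·2.866^(2/3)·√0.0061 = 382.5 ft³/s.
Channel B: With bottom width b = 6.92 ft and side slope z = 1.6: A = (b + zy)y = (6.92 + 1.6×5.07)×5.07 = 76.21 ft²; P = b + 2y√(1+z²) = 6.92 + 2×5.07×1.887 = 26.05 ft. Hydraulic radius R = A/P = 76.21/26.05 = 2.925 ft. Q_B = (1.486/0.036)·76.21·2.925^(2/3)·√0.0061 = 502.6 ft³/s.
The larger discharge is 502.6 ft³/s and the smaller is 382.5 ft³/s; the ratio is 1.31.

1.31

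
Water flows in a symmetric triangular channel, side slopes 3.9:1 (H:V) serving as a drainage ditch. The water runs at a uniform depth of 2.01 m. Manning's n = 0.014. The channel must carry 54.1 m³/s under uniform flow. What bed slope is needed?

For a triangular section with side slope z = 3.9: A = zy² = 3.9×2.01² = 15.76 m²; P = 2y√(1+z²) = 2×2.01×4.026 = 16.19 m.
Hydraulic radius R = A/P = 15.76/16.19 = 0.9735 m.
From Manning's equation, S = [nQ / (1 A R^(2/3))]² = [0.014 × 54.1 / (1 × 15.76 × 0.9735^(2/3))]² = 0.00239.

S = 0.00239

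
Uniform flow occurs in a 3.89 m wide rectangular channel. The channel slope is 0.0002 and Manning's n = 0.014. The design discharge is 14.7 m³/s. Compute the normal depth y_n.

y_n = 3.28 m

Manning's equation rearranged: A R^(2/3) = nQ / (1·√S) = 0.014 × 14.7 / (√0.0002) = 14.55.
At y = 2.51 m: A R^(2/3) = 10.38 — low.
At y = 3.93 m: A R^(2/3) = 18.22 — high.
At y = 3.28 m: A R^(2/3) = 14.58 — close enough.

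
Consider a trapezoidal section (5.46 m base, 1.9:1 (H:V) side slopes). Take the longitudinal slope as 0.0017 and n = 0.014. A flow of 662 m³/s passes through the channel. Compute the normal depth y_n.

Manning's equation rearranged: A R^(2/3) = nQ / (1·√S) = 0.014 × 662 / (√0.0017) = 224.8.
At y = 4.39 m: A R^(2/3) = 111.4 — short.
At y = 6.79 m: A R^(2/3) = 292.9 — over.
At y = 6.04 m: A R^(2/3) = 224.8 — ≈ 224.8.

y_n = 6.04 m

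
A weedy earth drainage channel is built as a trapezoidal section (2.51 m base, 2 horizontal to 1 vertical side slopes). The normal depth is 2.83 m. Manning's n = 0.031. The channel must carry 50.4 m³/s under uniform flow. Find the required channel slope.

S = 0.0026

With bottom width b = 2.51 m and side slope z = 2: A = (b + zy)y = (2.51 + 2×2.83)×2.83 = 23.12 m²; P = b + 2y√(1+z²) = 2.51 + 2×2.83×2.236 = 15.17 m.
Hydraulic radius R = A/P = 23.12/15.17 = 1.525 m.
From Manning's equation, S = [nQ / (1 A R^(2/3))]² = [0.031 × 50.4 / (1 × 23.12 × 1.525^(2/3))]² = 0.0026.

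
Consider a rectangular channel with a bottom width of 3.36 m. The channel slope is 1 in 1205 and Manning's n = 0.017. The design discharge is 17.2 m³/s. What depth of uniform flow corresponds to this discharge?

Manning's equation rearranged: A R^(2/3) = nQ / (1·√S) = 0.017 × 17.2 / (√0.0008299) = 10.15.
At y = 2.37 m: A R^(2/3) = 7.873 — short.
At y = 3.48 m: A R^(2/3) = 12.71 — over.
At y = 2.9 m: A R^(2/3) = 10.15 — matches.

y_n = 2.9 m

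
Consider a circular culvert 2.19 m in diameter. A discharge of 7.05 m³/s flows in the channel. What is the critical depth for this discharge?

y_c = 1.25 m

At critical depth, Q² T / (g A³) = 1, i.e. A³/T = Q²/g = 7.05²/9.81 = 5.067.
At y = 1.38 m: A³/T = 7.393 — too large.
At y = 0.918 m: A³/T = 1.554 — too small.
At y = 1.25 m: A³/T = 5.059 — matches.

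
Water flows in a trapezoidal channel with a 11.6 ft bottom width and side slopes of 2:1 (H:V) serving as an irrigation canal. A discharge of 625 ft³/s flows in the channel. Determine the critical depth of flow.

At critical depth, Q² T / (g A³) = 1, i.e. A³/T = Q²/g = 625²/32.2 = 12130.
At y = 4.23 ft: A³/T = 21420 — over.
At y = 2.71 ft: A³/T = 4373 — short.
At y = 3.62 ft: A³/T = 12160 — ≈ 12130.

y_c = 3.62 ft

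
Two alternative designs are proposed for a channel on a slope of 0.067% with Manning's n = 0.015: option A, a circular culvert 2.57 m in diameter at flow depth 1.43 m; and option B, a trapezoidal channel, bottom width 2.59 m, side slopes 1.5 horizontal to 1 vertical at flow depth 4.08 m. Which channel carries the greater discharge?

channel B

Channel A: For a circular section of diameter D = 2.57 m at depth y = 1.43 m, the central angle is θ = 2 arccos(1 − 2y/D) = 3.368 rad. Then A = (D²/8)(θ − sin θ) = 2.966 m² and P = Dθ/2 = 4.328 m. Hydraulic radius R = A/P = 2.966/4.328 = 0.6853 m. Q_A = (1/0.015)·2.966·0.6853^(2/3)·√0.00067 = 3.978 m³/s.
Channel B: With bottom width b = 2.59 m and side slope z = 1.5: A = (b + zy)y = (2.59 + 1.5×4.08)×4.08 = 35.54 m²; P = b + 2y√(1+z²) = 2.59 + 2×4.08×1.803 = 17.3 m. Hydraulic radius R = A/P = 35.54/17.3 = 2.054 m. Q_B = (1/0.015)·35.54·2.054^(2/3)·√0.00067 = 99.09 m³/s.
Q_A = 3.978 m³/s vs Q_B = 99.09 m³/s, so channel B carries more.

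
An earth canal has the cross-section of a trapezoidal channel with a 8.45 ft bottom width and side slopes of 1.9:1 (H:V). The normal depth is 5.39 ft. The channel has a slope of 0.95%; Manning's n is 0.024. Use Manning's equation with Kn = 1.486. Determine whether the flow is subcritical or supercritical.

supercritical

With bottom width b = 8.45 ft and side slope z = 1.9: A = (b + zy)y = (8.45 + 1.9×5.39)×5.39 = 100.7 ft²; P = b + 2y√(1+z²) = 8.45 + 2×5.39×2.147 = 31.6 ft.
Hydraulic radius R = A/P = 100.7/31.6 = 3.189 ft.
V = (1.486/n) R^(2/3) √S = (1.486/0.024) × 3.189^(2/3) × √0.0095 = 13.07 ft/s. Hydraulic depth D_h = A/T = 100.7/28.93 = 3.482 ft.
Froude number Fr = V/√(g·D_h) = 13.07/√(32.2×3.482) = 1.23, which is greater than 1, so the flow is supercritical.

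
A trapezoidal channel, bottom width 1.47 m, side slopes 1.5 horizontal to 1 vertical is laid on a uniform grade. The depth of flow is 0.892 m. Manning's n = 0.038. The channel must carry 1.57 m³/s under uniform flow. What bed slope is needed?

S = 0.00131

With bottom width b = 1.47 m and side slope z = 1.5: A = (b + zy)y = (1.47 + 1.5×0.892)×0.892 = 2.505 m²; P = b + 2y√(1+z²) = 1.47 + 2×0.892×1.803 = 4.686 m.
Hydraulic radius R = A/P = 2.505/4.686 = 0.5345 m.
From Manning's equation, S = [nQ / (1 A R^(2/3))]² = [0.038 × 1.57 / (1 × 2.505 × 0.5345^(2/3))]² = 0.00131.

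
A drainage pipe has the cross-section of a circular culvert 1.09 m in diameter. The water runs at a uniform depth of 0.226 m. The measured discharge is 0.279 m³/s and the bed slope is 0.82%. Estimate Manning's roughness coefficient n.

For a circular section of diameter D = 1.09 m at depth y = 0.226 m, the central angle is θ = 2 arccos(1 − 2y/D) = 1.891 rad. Then A = (D²/8)(θ − sin θ) = 0.1399 m² and P = Dθ/2 = 1.031 m.
Hydraulic radius R = A/P = 0.1399/1.031 = 0.1357 m.
Rearranging Manning's equation: n = (1/Q) A R^(2/3) S^(1/2) = (1/0.279) × 0.1399 × 0.1357^(2/3) × √0.0082 = 0.012.

n = 0.012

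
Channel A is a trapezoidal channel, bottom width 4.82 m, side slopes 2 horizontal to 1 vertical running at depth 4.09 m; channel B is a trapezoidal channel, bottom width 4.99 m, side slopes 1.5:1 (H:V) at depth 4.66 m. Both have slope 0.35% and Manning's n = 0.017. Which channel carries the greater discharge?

Channel A: With bottom width b = 4.82 m and side slope z = 2: A = (b + zy)y = (4.82 + 2×4.09)×4.09 = 53.17 m²; P = b + 2y√(1+z²) = 4.82 + 2×4.09×2.236 = 23.11 m. Hydraulic radius R = A/P = 53.17/23.11 = 2.301 m. Q_A = (1/0.017)·53.17·2.301^(2/3)·√0.0035 = 322.5 m³/s.
Channel B: With bottom width b = 4.99 m and side slope z = 1.5: A = (b + zy)y = (4.99 + 1.5×4.66)×4.66 = 55.83 m²; P = b + 2y√(1+z²) = 4.99 + 2×4.66×1.803 = 21.79 m. Hydraulic radius R = A/P = 55.83/21.79 = 2.562 m. Q_B = (1/0.017)·55.83·2.562^(2/3)·√0.0035 = 363.7 m³/s.
Q_A = 322.5 m³/s vs Q_B = 363.7 m³/s, so channel B carries more.

channel B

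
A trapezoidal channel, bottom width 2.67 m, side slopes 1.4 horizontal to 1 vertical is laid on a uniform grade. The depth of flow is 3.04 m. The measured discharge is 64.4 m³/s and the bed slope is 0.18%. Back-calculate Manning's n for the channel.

n = 0.019

With bottom width b = 2.67 m and side slope z = 1.4: A = (b + zy)y = (2.67 + 1.4×3.04)×3.04 = 21.06 m²; P = b + 2y√(1+z²) = 2.67 + 2×3.04×1.72 = 13.13 m.
Hydraulic radius R = A/P = 21.06/13.13 = 1.604 m.
Rearranging Manning's equation: n = (1/Q) A R^(2/3) S^(1/2) = (1/64.4) × 21.06 × 1.604^(2/3) × √0.0018 = 0.019.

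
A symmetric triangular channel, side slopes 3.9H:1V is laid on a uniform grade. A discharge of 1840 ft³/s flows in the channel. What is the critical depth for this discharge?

At critical depth, Q² T / (g A³) = 1, i.e. A³/T = Q²/g = 1840²/32.2 = 105100.
Try y = 8.47 ft: A³/T = 331500 — high.
Try y = 5.34 ft: A³/T = 33020 — low.
Try y = 6.73 ft: A³/T = 105000 — close enough.

y_c = 6.73 ft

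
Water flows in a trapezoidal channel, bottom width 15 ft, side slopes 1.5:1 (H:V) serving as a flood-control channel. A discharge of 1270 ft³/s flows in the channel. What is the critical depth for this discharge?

y_c = 5.08 ft

At critical depth, Q² T / (g A³) = 1, i.e. A³/T = Q²/g = 1270²/32.2 = 50090.
At y = 3.54 ft: A³/T = 14510 — short.
At y = 5.96 ft: A³/T = 88340 — over.
At y = 5.08 ft: A³/T = 50170 — ≈ 50090.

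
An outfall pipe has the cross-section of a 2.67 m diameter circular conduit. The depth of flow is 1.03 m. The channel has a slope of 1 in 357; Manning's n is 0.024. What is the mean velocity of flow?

V = 1.49 m/s

For a circular section of diameter D = 2.67 m at depth y = 1.03 m, the central angle is θ = 2 arccos(1 − 2y/D) = 2.681 rad. Then A = (D²/8)(θ − sin θ) = 1.992 m² and P = Dθ/2 = 3.579 m.
Hydraulic radius R = A/P = 1.992/3.579 = 0.5567 m.
From Manning's equation, V = (1/n) R^(2/3) S^(1/2) = (1/0.024) × 0.5567^(2/3) × 0.002801^(1/2) = 1.49 m/s.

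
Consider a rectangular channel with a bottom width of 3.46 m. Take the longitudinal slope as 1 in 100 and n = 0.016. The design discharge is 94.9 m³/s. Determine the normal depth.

Manning's equation rearranged: A R^(2/3) = nQ / (1·√S) = 0.016 × 94.9 / (√0.01) = 15.18.
Try y = 2.78 m: A R^(2/3) = 10.04 — low.
Try y = 4.74 m: A R^(2/3) = 19.21 — high.
Try y = 3.89 m: A R^(2/3) = 15.18 — close enough.

y_n = 3.89 m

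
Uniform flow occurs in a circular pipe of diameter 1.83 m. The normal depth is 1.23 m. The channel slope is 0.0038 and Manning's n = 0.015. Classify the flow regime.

For a circular section of diameter D = 1.83 m at depth y = 1.23 m, the central angle is θ = 2 arccos(1 − 2y/D) = 3.844 rad. Then A = (D²/8)(θ − sin θ) = 1.88 m² and P = Dθ/2 = 3.518 m.
Hydraulic radius R = A/P = 1.88/3.518 = 0.5344 m.
V = (1/n) R^(2/3) √S = (1/0.015) × 0.5344^(2/3) × √0.0038 = 2.706 m/s. Hydraulic depth D_h = A/T = 1.88/1.718 = 1.094 m.
Froude number Fr = V/√(g·D_h) = 2.706/√(9.81×1.094) = 0.826, which is less than 1, so the flow is subcritical.

subcritical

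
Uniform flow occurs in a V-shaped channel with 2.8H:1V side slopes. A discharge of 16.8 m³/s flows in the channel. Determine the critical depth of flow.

At critical depth, Q² T / (g A³) = 1, i.e. A³/T = Q²/g = 16.8²/9.81 = 28.77.
Try y = 1.66 m: A³/T = 49.41 — over.
Try y = 1.49 m: A³/T = 28.79 — close enough.

y_c = 1.49 m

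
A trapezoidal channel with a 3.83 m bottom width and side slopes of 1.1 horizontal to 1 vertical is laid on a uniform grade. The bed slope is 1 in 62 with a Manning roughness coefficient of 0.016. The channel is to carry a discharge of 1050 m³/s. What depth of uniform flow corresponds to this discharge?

Manning's equation rearranged: A R^(2/3) = nQ / (1·√S) = 0.016 × 1050 / (√0.01613) = 132.3.
Try y = 5.08 m: A R^(2/3) = 88.76 — short.
Try y = 7.16 m: A R^(2/3) = 187.2 — over.
Try y = 6.12 m: A R^(2/3) = 132.5 — ≈ 132.3.

y_n = 6.12 m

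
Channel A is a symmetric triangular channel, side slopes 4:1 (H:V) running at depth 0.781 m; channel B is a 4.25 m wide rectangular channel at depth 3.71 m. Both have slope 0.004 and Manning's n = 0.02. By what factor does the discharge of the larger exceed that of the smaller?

Channel A: For a triangular section with side slope z = 4: A = zy² = 4×0.781² = 2.44 m²; P = 2y√(1+z²) = 2×0.781×4.123 = 6.44 m. Hydraulic radius R = A/P = 2.44/6.44 = 0.3788 m. Q_A = (1/0.02)·2.44·0.3788^(2/3)·√0.004 = 4.04 m³/s.
Channel B: Flow area A = b·y = 4.25 × 3.71 = 15.77 m². Wetted perimeter P = b + 2y = 4.25 + 2×3.71 = 11.67 m. Hydraulic radius R = A/P = 15.77/11.67 = 1.351 m. Q_B = (1/0.02)·15.77·1.351^(2/3)·√0.004 = 60.94 m³/s.
The larger discharge is 60.94 m³/s and the smaller is 4.04 m³/s; the ratio is 15.1.

15.1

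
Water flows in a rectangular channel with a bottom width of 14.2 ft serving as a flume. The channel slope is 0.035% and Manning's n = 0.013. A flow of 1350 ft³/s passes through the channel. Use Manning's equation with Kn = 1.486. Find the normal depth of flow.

Manning's equation rearranged: A R^(2/3) = nQ / (1.486·√S) = 0.013 × 1350 / (1.486 × √0.00035) = 631.3.
At y = 11.9 ft: A R^(2/3) = 457 — too small.
At y = 18.3 ft: A R^(2/3) = 771.5 — too large.
At y = 15.5 ft: A R^(2/3) = 632.3 — close enough.

y_n = 15.5 ft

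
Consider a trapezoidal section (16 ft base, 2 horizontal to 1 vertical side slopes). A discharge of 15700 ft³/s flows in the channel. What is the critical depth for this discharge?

y_c = 17.2 ft

At critical depth, Q² T / (g A³) = 1, i.e. A³/T = Q²/g = 15700²/32.2 = 7655000.
At y = 21.6 ft: A³/T = 20420000 — too large.
At y = 17.2 ft: A³/T = 7682000 — ≈ 7655000.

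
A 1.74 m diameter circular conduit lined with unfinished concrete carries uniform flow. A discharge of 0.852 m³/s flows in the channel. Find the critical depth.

y_c = 0.447 m

At critical depth, Q² T / (g A³) = 1, i.e. A³/T = Q²/g = 0.852²/9.81 = 0.074.
Try y = 0.335 m: A³/T = 0.02401 — short.
Try y = 0.568 m: A³/T = 0.1878 — over.
Try y = 0.447 m: A³/T = 0.07413 — matches.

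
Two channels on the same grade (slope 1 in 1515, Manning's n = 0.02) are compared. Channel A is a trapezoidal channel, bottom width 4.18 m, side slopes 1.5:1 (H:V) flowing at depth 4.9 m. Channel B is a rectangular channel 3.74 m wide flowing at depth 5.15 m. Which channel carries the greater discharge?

Channel A: With bottom width b = 4.18 m and side slope z = 1.5: A = (b + zy)y = (4.18 + 1.5×4.9)×4.9 = 56.5 m²; P = b + 2y√(1+z²) = 4.18 + 2×4.9×1.803 = 21.85 m. Hydraulic radius R = A/P = 56.5/21.85 = 2.586 m. Q_A = (1/0.02)·56.5·2.586^(2/3)·√0.0006601 = 136.7 m³/s.
Channel B: Flow area A = b·y = 3.74 × 5.15 = 19.26 m². Wetted perimeter P = b + 2y = 3.74 + 2×5.15 = 14.04 m. Hydraulic radius R = A/P = 19.26/14.04 = 1.372 m. Q_B = (1/0.02)·19.26·1.372^(2/3)·√0.0006601 = 30.55 m³/s.
Q_A = 136.7 m³/s vs Q_B = 30.55 m³/s, so channel A carries more.

channel A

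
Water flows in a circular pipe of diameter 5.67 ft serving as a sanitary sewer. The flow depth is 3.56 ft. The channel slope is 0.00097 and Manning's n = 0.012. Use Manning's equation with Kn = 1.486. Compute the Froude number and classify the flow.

subcritical

For a circular section of diameter D = 5.67 ft at depth y = 3.56 ft, the central angle is θ = 2 arccos(1 − 2y/D) = 3.659 rad. Then A = (D²/8)(θ − sin θ) = 16.69 ft² and P = Dθ/2 = 10.37 ft.
Hydraulic radius R = A/P = 16.69/10.37 = 1.609 ft.
V = (1.486/n) R^(2/3) √S = (1.486/0.012) × 1.609^(2/3) × √0.00097 = 5.296 ft/s. Hydraulic depth D_h = A/T = 16.69/5.481 = 3.045 ft.
Froude number Fr = V/√(g·D_h) = 5.296/√(32.2×3.045) = 0.535, which is less than 1, so the flow is subcritical.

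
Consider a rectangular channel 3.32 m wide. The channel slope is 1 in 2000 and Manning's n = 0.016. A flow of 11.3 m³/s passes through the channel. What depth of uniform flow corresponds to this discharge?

Manning's equation rearranged: A R^(2/3) = nQ / (1·√S) = 0.016 × 11.3 / (√0.0005) = 8.086.
Try y = 2.95 m: A R^(2/3) = 10.2 — too large.
Try y = 2.45 m: A R^(2/3) = 8.077 — ≈ 8.086.

y_n = 2.45 m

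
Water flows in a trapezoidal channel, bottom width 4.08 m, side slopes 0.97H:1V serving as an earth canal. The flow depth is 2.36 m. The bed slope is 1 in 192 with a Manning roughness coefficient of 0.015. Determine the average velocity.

V = 6.05 m/s

With bottom width b = 4.08 m and side slope z = 0.97: A = (b + zy)y = (4.08 + 0.97×2.36)×2.36 = 15.03 m²; P = b + 2y√(1+z²) = 4.08 + 2×2.36×1.393 = 10.66 m.
Hydraulic radius R = A/P = 15.03/10.66 = 1.411 m.
From Manning's equation, V = (1/n) R^(2/3) S^(1/2) = (1/0.015) × 1.411^(2/3) × 0.005208^(1/2) = 6.05 m/s.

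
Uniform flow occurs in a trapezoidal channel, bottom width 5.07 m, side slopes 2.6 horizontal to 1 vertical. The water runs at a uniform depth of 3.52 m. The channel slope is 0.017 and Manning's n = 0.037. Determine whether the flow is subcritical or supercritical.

With bottom width b = 5.07 m and side slope z = 2.6: A = (b + zy)y = (5.07 + 2.6×3.52)×3.52 = 50.06 m²; P = b + 2y√(1+z²) = 5.07 + 2×3.52×2.786 = 24.68 m.
Hydraulic radius R = A/P = 50.06/24.68 = 2.028 m.
V = (1/n) R^(2/3) √S = (1/0.037) × 2.028^(2/3) × √0.017 = 5.647 m/s. Hydraulic depth D_h = A/T = 50.06/23.37 = 2.142 m.
Froude number Fr = V/√(g·D_h) = 5.647/√(9.81×2.142) = 1.23, which is greater than 1, so the flow is supercritical.

supercritical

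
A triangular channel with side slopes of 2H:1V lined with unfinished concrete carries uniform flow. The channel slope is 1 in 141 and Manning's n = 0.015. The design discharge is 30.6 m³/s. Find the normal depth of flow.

Manning's equation rearranged: A R^(2/3) = nQ / (1·√S) = 0.015 × 30.6 / (√0.007092) = 5.45.
At y = 2 m: A R^(2/3) = 7.427 — high.
At y = 1.56 m: A R^(2/3) = 3.829 — low.
At y = 1.78 m: A R^(2/3) = 5.443 — close enough.

y_n = 1.78 m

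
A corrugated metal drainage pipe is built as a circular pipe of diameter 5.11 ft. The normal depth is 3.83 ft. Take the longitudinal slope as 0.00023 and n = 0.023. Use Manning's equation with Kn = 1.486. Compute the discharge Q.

For a circular section of diameter D = 5.11 ft at depth y = 3.83 ft, the central angle is θ = 2 arccos(1 − 2y/D) = 4.187 rad. Then A = (D²/8)(θ − sin θ) = 16.49 ft² and P = Dθ/2 = 10.7 ft.
Hydraulic radius R = A/P = 16.49/10.7 = 1.541 ft.
Manning's equation: Q = (1.486/n) A R^(2/3) S^(1/2) = (1.486/0.023) × 16.49 × 1.541^(2/3) × 0.00023^(1/2) = 21.6 ft³/s.

Q = 21.6 ft³/s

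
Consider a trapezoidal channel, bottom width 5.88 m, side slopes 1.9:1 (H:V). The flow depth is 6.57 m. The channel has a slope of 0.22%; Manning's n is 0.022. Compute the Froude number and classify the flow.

subcritical

With bottom width b = 5.88 m and side slope z = 1.9: A = (b + zy)y = (5.88 + 1.9×6.57)×6.57 = 120.6 m²; P = b + 2y√(1+z²) = 5.88 + 2×6.57×2.147 = 34.09 m.
Hydraulic radius R = A/P = 120.6/34.09 = 3.539 m.
V = (1/n) R^(2/3) √S = (1/0.022) × 3.539^(2/3) × √0.0022 = 4.951 m/s. Hydraulic depth D_h = A/T = 120.6/30.85 = 3.911 m.
Froude number Fr = V/√(g·D_h) = 4.951/√(9.81×3.911) = 0.799, which is less than 1, so the flow is subcritical.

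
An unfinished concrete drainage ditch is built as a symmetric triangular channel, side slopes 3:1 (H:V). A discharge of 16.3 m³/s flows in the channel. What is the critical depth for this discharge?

At critical depth, Q² T / (g A³) = 1, i.e. A³/T = Q²/g = 16.3²/9.81 = 27.08.
Try y = 1.19 m: A³/T = 10.74 — short.
Try y = 1.43 m: A³/T = 26.91 — ≈ 27.08.

y_c = 1.43 m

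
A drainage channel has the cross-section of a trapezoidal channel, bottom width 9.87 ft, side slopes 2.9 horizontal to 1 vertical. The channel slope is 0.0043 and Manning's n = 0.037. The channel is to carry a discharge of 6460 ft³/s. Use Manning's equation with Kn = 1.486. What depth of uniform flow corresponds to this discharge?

y_n = 13.5 ft

Manning's equation rearranged: A R^(2/3) = nQ / (1.486·√S) = 0.037 × 6460 / (1.486 × √0.0043) = 2453.
At y = 15.8 ft: A R^(2/3) = 3589 — over.
At y = 9.88 ft: A R^(2/3) = 1171 — short.
At y = 13.5 ft: A R^(2/3) = 2454 — ≈ 2453.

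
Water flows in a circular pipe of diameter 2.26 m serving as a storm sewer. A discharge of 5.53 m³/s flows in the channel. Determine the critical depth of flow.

At critical depth, Q² T / (g A³) = 1, i.e. A³/T = Q²/g = 5.53²/9.81 = 3.117.
Trying y = 1.39 m: A³/T = 7.882 — too large.
Trying y = 0.871 m: A³/T = 1.317 — too small.
Trying y = 1.09 m: A³/T = 3.111 — ≈ 3.117.

y_c = 1.09 m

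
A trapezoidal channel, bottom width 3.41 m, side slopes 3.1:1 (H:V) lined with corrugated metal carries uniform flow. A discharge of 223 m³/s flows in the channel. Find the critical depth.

At critical depth, Q² T / (g A³) = 1, i.e. A³/T = Q²/g = 223²/9.81 = 5069.
Try y = 4.47 m: A³/T = 14770 — high.
Try y = 2.64 m: A³/T = 1450 — low.
Try y = 3.52 m: A³/T = 5078 — matches.

y_c = 3.52 m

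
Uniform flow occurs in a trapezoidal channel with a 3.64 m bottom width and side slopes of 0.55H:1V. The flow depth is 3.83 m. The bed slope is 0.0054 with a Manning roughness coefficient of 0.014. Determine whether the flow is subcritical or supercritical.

supercritical

With bottom width b = 3.64 m and side slope z = 0.55: A = (b + zy)y = (3.64 + 0.55×3.83)×3.83 = 22.01 m²; P = b + 2y√(1+z²) = 3.64 + 2×3.83×1.141 = 12.38 m.
Hydraulic radius R = A/P = 22.01/12.38 = 1.777 m.
V = (1/n) R^(2/3) √S = (1/0.014) × 1.777^(2/3) × √0.0054 = 7.702 m/s. Hydraulic depth D_h = A/T = 22.01/7.853 = 2.803 m.
Froude number Fr = V/√(g·D_h) = 7.702/√(9.81×2.803) = 1.47, which is greater than 1, so the flow is supercritical.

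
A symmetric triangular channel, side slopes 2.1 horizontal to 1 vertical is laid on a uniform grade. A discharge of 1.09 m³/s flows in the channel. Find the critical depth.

y_c = 0.56 m

At critical depth, Q² T / (g A³) = 1, i.e. A³/T = Q²/g = 1.09²/9.81 = 0.1211.
Try y = 0.635 m: A³/T = 0.2277 — high.
Try y = 0.498 m: A³/T = 0.06754 — low.
Try y = 0.56 m: A³/T = 0.1214 — ≈ 0.1211.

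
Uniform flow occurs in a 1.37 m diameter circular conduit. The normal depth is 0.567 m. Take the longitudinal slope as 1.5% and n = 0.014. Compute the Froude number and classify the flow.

For a circular section of diameter D = 1.37 m at depth y = 0.567 m, the central angle is θ = 2 arccos(1 − 2y/D) = 2.795 rad. Then A = (D²/8)(θ − sin θ) = 0.5762 m² and P = Dθ/2 = 1.915 m.
Hydraulic radius R = A/P = 0.5762/1.915 = 0.3009 m.
V = (1/n) R^(2/3) √S = (1/0.014) × 0.3009^(2/3) × √0.015 = 3.928 m/s. Hydraulic depth D_h = A/T = 0.5762/1.35 = 0.427 m.
Froude number Fr = V/√(g·D_h) = 3.928/√(9.81×0.427) = 1.92, which is greater than 1, so the flow is supercritical.

supercritical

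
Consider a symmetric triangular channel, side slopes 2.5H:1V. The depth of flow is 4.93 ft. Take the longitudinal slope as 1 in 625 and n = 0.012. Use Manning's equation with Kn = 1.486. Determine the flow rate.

Q = 523 ft³/s

For a triangular section with side slope z = 2.5: A = zy² = 2.5×4.93² = 60.76 ft²; P = 2y√(1+z²) = 2×4.93×2.693 = 26.55 ft.
Hydraulic radius R = A/P = 60.76/26.55 = 2.289 ft.
Manning's equation: Q = (1.486/n) A R^(2/3) S^(1/2) = (1.486/0.012) × 60.76 × 2.289^(2/3) × 0.0016^(1/2) = 523 ft³/s.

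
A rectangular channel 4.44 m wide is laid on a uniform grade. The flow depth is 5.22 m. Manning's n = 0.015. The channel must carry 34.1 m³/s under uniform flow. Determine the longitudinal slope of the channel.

S = 0.00027

Flow area A = b·y = 4.44 × 5.22 = 23.18 m². Wetted perimeter P = b + 2y = 4.44 + 2×5.22 = 14.88 m.
Hydraulic radius R = A/P = 23.18/14.88 = 1.558 m.
From Manning's equation, S = [nQ / (1 A R^(2/3))]² = [0.015 × 34.1 / (1 × 23.18 × 1.558^(2/3))]² = 0.00027.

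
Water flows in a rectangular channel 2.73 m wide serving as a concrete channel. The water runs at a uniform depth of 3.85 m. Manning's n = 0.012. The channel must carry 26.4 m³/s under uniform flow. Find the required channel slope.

Flow area A = b·y = 2.73 × 3.85 = 10.51 m². Wetted perimeter P = b + 2y = 2.73 + 2×3.85 = 10.43 m.
Hydraulic radius R = A/P = 10.51/10.43 = 1.008 m.
From Manning's equation, S = [nQ / (1 A R^(2/3))]² = [0.012 × 26.4 / (1 × 10.51 × 1.008^(2/3))]² = 0.000899.

S = 0.000899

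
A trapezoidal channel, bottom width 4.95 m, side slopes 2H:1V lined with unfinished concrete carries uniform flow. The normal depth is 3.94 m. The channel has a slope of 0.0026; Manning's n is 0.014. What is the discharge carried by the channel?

Q = 315 m³/s

With bottom width b = 4.95 m and side slope z = 2: A = (b + zy)y = (4.95 + 2×3.94)×3.94 = 50.55 m²; P = b + 2y√(1+z²) = 4.95 + 2×3.94×2.236 = 22.57 m.
Hydraulic radius R = A/P = 50.55/22.57 = 2.24 m.
Manning's equation: Q = (1/n) A R^(2/3) S^(1/2) = (1/0.014) × 50.55 × 2.24^(2/3) × 0.0026^(1/2) = 315 m³/s.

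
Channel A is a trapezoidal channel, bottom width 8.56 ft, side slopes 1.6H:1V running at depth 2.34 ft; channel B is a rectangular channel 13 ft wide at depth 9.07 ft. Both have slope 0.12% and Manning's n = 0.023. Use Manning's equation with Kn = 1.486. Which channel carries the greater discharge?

Channel A: With bottom width b = 8.56 ft and side slope z = 1.6: A = (b + zy)y = (8.56 + 1.6×2.34)×2.34 = 28.79 ft²; P = b + 2y√(1+z²) = 8.56 + 2×2.34×1.887 = 17.39 ft. Hydraulic radius R = A/P = 28.79/17.39 = 1.656 ft. Q_A = (1.486/0.023)·28.79·1.656^(2/3)·√0.0012 = 90.18 ft³/s.
Channel B: Flow area A = b·y = 13 × 9.07 = 117.9 ft². Wetted perimeter P = b + 2y = 13 + 2×9.07 = 31.14 ft. Hydraulic radius R = A/P = 117.9/31.14 = 3.786 ft. Q_B = (1.486/0.023)·117.9·3.786^(2/3)·√0.0012 = 641.1 ft³/s.
Q_A = 90.18 ft³/s vs Q_B = 641.1 ft³/s, so channel B carries more.

channel B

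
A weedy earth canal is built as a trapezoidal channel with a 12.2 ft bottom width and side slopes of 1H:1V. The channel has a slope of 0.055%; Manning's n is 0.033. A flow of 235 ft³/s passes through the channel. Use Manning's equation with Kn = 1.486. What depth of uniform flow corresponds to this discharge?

Manning's equation rearranged: A R^(2/3) = nQ / (1.486·√S) = 0.033 × 235 / (1.486 × √0.00055) = 222.5.
Try y = 6.63 ft: A R^(2/3) = 316.3 — high.
Try y = 4.43 ft: A R^(2/3) = 152.5 — low.
Try y = 5.47 ft: A R^(2/3) = 222.5 — close enough.

y_n = 5.47 ft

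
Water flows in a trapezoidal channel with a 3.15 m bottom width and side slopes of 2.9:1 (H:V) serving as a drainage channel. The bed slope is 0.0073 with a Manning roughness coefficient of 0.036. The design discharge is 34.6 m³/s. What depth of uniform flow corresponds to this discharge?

y_n = 1.74 m

Manning's equation rearranged: A R^(2/3) = nQ / (1·√S) = 0.036 × 34.6 / (√0.0073) = 14.58.
Try y = 2.2 m: A R^(2/3) = 24.45 — over.
Try y = 1.74 m: A R^(2/3) = 14.56 — close enough.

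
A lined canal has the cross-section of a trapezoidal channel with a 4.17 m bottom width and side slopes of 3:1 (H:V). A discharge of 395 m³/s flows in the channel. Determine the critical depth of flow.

At critical depth, Q² T / (g A³) = 1, i.e. A³/T = Q²/g = 395²/9.81 = 15900.
Try y = 5.7 m: A³/T = 46440 — over.
Try y = 3.19 m: A³/T = 3612 — short.
Try y = 4.49 m: A³/T = 15970 — close enough.

y_c = 4.49 m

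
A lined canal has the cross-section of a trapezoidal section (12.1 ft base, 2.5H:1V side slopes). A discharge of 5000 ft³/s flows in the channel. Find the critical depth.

y_c = 9.86 ft

At critical depth, Q² T / (g A³) = 1, i.e. A³/T = Q²/g = 5000²/32.2 = 776400.
At y = 11.8 ft: A³/T = 1664000 — over.
At y = 7.44 ft: A³/T = 241700 — short.
At y = 9.86 ft: A³/T = 774900 — close enough.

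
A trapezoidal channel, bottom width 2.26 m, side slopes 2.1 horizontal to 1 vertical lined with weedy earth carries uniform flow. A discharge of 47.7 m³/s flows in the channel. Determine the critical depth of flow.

At critical depth, Q² T / (g A³) = 1, i.e. A³/T = Q²/g = 47.7²/9.81 = 231.9.
At y = 2.53 m: A³/T = 545.8 — high.
At y = 1.47 m: A³/T = 57.58 — low.
At y = 2.07 m: A³/T = 233.5 — close enough.

y_c = 2.07 m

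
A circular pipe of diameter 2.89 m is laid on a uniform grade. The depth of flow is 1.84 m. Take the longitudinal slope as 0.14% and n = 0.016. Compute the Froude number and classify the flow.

For a circular section of diameter D = 2.89 m at depth y = 1.84 m, the central angle is θ = 2 arccos(1 − 2y/D) = 3.695 rad. Then A = (D²/8)(θ − sin θ) = 4.407 m² and P = Dθ/2 = 5.34 m.
Hydraulic radius R = A/P = 4.407/5.34 = 0.8253 m.
V = (1/n) R^(2/3) √S = (1/0.016) × 0.8253^(2/3) × √0.0014 = 2.058 m/s. Hydraulic depth D_h = A/T = 4.407/2.78 = 1.585 m.
Froude number Fr = V/√(g·D_h) = 2.058/√(9.81×1.585) = 0.522, which is less than 1, so the flow is subcritical.

subcritical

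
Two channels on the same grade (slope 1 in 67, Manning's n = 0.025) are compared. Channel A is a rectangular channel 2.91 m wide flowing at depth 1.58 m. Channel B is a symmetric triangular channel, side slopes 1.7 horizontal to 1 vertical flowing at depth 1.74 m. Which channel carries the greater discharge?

channel B

Channel A: Flow area A = b·y = 2.91 × 1.58 = 4.598 m². Wetted perimeter P = b + 2y = 2.91 + 2×1.58 = 6.07 m. Hydraulic radius R = A/P = 4.598/6.07 = 0.7575 m. Q_A = (1/0.025)·4.598·0.7575^(2/3)·√0.01493 = 18.67 m³/s.
Channel B: For a triangular section with side slope z = 1.7: A = zy² = 1.7×1.74² = 5.147 m²; P = 2y√(1+z²) = 2×1.74×1.972 = 6.864 m. Hydraulic radius R = A/P = 5.147/6.864 = 0.7499 m. Q_B = (1/0.025)·5.147·0.7499^(2/3)·√0.01493 = 20.76 m³/s.
Q_A = 18.67 m³/s vs Q_B = 20.76 m³/s, so channel B carries more.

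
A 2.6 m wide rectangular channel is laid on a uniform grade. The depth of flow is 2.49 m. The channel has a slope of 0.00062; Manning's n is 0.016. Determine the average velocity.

Flow area A = b·y = 2.6 × 2.49 = 6.474 m². Wetted perimeter P = b + 2y = 2.6 + 2×2.49 = 7.58 m.
Hydraulic radius R = A/P = 6.474/7.58 = 0.8541 m.
From Manning's equation, V = (1/n) R^(2/3) S^(1/2) = (1/0.016) × 0.8541^(2/3) × 0.00062^(1/2) = 1.4 m/s.

V = 1.4 m/s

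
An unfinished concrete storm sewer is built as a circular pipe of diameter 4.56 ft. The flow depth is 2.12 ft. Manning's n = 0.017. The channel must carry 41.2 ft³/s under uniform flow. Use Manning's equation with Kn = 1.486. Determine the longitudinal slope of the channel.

For a circular section of diameter D = 4.56 ft at depth y = 2.12 ft, the central angle is θ = 2 arccos(1 − 2y/D) = 3.001 rad. Then A = (D²/8)(θ − sin θ) = 7.437 ft² and P = Dθ/2 = 6.843 ft.
Hydraulic radius R = A/P = 7.437/6.843 = 1.087 ft.
From Manning's equation, S = [nQ / (1.486 A R^(2/3))]² = [0.017 × 41.2 / (1.486 × 7.437 × 1.087^(2/3))]² = 0.00359.

S = 0.00359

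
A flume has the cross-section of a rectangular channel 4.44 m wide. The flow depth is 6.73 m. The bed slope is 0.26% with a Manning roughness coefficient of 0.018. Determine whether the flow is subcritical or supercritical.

Flow area A = b·y = 4.44 × 6.73 = 29.88 m². Wetted perimeter P = b + 2y = 4.44 + 2×6.73 = 17.9 m.
Hydraulic radius R = A/P = 29.88/17.9 = 1.669 m.
V = (1/n) R^(2/3) √S = (1/0.018) × 1.669^(2/3) × √0.0026 = 3.986 m/s. Hydraulic depth D_h = A/T = 29.88/4.44 = 6.73 m.
Froude number Fr = V/√(g·D_h) = 3.986/√(9.81×6.73) = 0.491, which is less than 1, so the flow is subcritical.

subcritical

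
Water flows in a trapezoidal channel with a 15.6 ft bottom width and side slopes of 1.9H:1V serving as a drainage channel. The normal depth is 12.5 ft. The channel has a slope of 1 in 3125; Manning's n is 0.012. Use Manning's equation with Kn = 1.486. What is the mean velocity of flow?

V = 8.18 ft/s

With bottom width b = 15.6 ft and side slope z = 1.9: A = (b + zy)y = (15.6 + 1.9×12.5)×12.5 = 491.9 ft²; P = b + 2y√(1+z²) = 15.6 + 2×12.5×2.147 = 69.28 ft.
Hydraulic radius R = A/P = 491.9/69.28 = 7.1 ft.
From Manning's equation, V = (1.486/n) R^(2/3) S^(1/2) = (1.486/0.012) × 7.1^(2/3) × 0.00032^(1/2) = 8.18 ft/s.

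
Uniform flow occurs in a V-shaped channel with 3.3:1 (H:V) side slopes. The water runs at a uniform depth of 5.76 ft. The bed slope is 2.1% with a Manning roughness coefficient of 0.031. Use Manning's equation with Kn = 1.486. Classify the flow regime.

supercritical

For a triangular section with side slope z = 3.3: A = zy² = 3.3×5.76² = 109.5 ft²; P = 2y√(1+z²) = 2×5.76×3.448 = 39.72 ft.
Hydraulic radius R = A/P = 109.5/39.72 = 2.756 ft.
V = (1.486/n) R^(2/3) √S = (1.486/0.031) × 2.756^(2/3) × √0.021 = 13.66 ft/s. Hydraulic depth D_h = A/T = 109.5/38.02 = 2.88 ft.
Froude number Fr = V/√(g·D_h) = 13.66/√(32.2×2.88) = 1.42, which is greater than 1, so the flow is supercritical.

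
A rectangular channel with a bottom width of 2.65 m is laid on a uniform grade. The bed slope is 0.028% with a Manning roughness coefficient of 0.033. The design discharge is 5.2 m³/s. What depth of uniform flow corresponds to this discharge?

Manning's equation rearranged: A R^(2/3) = nQ / (1·√S) = 0.033 × 5.2 / (√0.00028) = 10.26.
Trying y = 3.45 m: A R^(2/3) = 8.881 — short.
Trying y = 4.43 m: A R^(2/3) = 11.9 — over.
Trying y = 3.9 m: A R^(2/3) = 10.26 — ≈ 10.26.

y_n = 3.9 m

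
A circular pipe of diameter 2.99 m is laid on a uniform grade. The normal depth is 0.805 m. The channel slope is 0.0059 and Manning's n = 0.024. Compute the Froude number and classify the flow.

subcritical

For a circular section of diameter D = 2.99 m at depth y = 0.805 m, the central angle is θ = 2 arccos(1 − 2y/D) = 2.182 rad. Then A = (D²/8)(θ − sin θ) = 1.523 m² and P = Dθ/2 = 3.262 m.
Hydraulic radius R = A/P = 1.523/3.262 = 0.467 m.
V = (1/n) R^(2/3) √S = (1/0.024) × 0.467^(2/3) × √0.0059 = 1.926 m/s. Hydraulic depth D_h = A/T = 1.523/2.652 = 0.5743 m.
Froude number Fr = V/√(g·D_h) = 1.926/√(9.81×0.5743) = 0.812, which is less than 1, so the flow is subcritical.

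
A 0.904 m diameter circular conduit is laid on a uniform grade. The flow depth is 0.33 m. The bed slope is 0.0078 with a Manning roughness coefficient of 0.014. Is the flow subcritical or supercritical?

For a circular section of diameter D = 0.904 m at depth y = 0.33 m, the central angle is θ = 2 arccos(1 − 2y/D) = 2.595 rad. Then A = (D²/8)(θ − sin θ) = 0.212 m² and P = Dθ/2 = 1.173 m.
Hydraulic radius R = A/P = 0.212/1.173 = 0.1807 m.
V = (1/n) R^(2/3) √S = (1/0.014) × 0.1807^(2/3) × √0.0078 = 2.017 m/s. Hydraulic depth D_h = A/T = 0.212/0.8704 = 0.2435 m.
Froude number Fr = V/√(g·D_h) = 2.017/√(9.81×0.2435) = 1.3, which is greater than 1, so the flow is supercritical.

supercritical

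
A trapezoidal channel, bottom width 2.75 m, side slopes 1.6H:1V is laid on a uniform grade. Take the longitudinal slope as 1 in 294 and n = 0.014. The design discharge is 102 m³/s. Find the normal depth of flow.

Manning's equation rearranged: A R^(2/3) = nQ / (1·√S) = 0.014 × 102 / (√0.003401) = 24.49.
Try y = 2.38 m: A R^(2/3) = 18.88 — low.
Try y = 2.69 m: A R^(2/3) = 24.54 — ≈ 24.49.

y_n = 2.69 m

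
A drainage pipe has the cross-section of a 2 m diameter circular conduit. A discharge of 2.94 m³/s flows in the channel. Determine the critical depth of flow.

y_c = 0.814 m

At critical depth, Q² T / (g A³) = 1, i.e. A³/T = Q²/g = 2.94²/9.81 = 0.8811.
At y = 0.939 m: A³/T = 1.524 — over.
At y = 0.715 m: A³/T = 0.5352 — short.
At y = 0.814 m: A³/T = 0.8814 — close enough.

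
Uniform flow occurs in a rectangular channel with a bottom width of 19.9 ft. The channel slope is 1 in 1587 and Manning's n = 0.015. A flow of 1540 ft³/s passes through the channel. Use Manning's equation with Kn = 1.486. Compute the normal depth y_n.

Manning's equation rearranged: A R^(2/3) = nQ / (1.486·√S) = 0.015 × 1540 / (1.486 × √0.0006301) = 619.3.
Try y = 8.46 ft: A R^(2/3) = 463.8 — low.
Try y = 11.7 ft: A R^(2/3) = 714.6 — high.
Try y = 10.5 ft: A R^(2/3) = 619.8 — close enough.

y_n = 10.5 ft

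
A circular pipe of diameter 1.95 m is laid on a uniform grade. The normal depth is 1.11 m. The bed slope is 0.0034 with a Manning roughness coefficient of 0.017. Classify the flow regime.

For a circular section of diameter D = 1.95 m at depth y = 1.11 m, the central angle is θ = 2 arccos(1 − 2y/D) = 3.419 rad. Then A = (D²/8)(θ − sin θ) = 1.756 m² and P = Dθ/2 = 3.334 m.
Hydraulic radius R = A/P = 1.756/3.334 = 0.5266 m.
V = (1/n) R^(2/3) √S = (1/0.017) × 0.5266^(2/3) × √0.0034 = 2.237 m/s. Hydraulic depth D_h = A/T = 1.756/1.931 = 0.9091 m.
Froude number Fr = V/√(g·D_h) = 2.237/√(9.81×0.9091) = 0.749, which is less than 1, so the flow is subcritical.

subcritical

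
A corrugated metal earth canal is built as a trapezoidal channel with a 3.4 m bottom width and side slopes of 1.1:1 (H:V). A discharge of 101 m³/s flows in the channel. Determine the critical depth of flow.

y_c = 3.2 m

At critical depth, Q² T / (g A³) = 1, i.e. A³/T = Q²/g = 101²/9.81 = 1040.
Try y = 3.53 m: A³/T = 1522 — high.
Try y = 2.24 m: A³/T = 272.1 — low.
Try y = 3.2 m: A³/T = 1040 — close enough.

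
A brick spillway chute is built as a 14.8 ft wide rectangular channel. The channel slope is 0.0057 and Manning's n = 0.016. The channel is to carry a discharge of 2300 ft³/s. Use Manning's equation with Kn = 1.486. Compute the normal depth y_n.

Manning's equation rearranged: A R^(2/3) = nQ / (1.486·√S) = 0.016 × 2300 / (1.486 × √0.0057) = 328.
Try y = 6.79 ft: A R^(2/3) = 233.5 — too small.
Try y = 10.6 ft: A R^(2/3) = 418.5 — too large.
Try y = 8.77 ft: A R^(2/3) = 327.8 — close enough.

y_n = 8.77 ft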